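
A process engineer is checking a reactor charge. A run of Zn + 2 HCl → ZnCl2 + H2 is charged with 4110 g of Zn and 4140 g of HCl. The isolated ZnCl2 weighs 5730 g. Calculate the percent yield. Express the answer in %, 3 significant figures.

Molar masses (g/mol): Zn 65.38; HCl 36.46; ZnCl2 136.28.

n(Zn) = 4110 / 65.38 = 62.86 mol
n(HCl) = 4140 / 36.46 = 113.5 mol
n/ν for Zn = 62.86/1 = 62.86
n/ν for HCl = 113.5/2 = 56.75
Smallest n/ν is HCl → limiting reagent.
theoretical n(ZnCl2) = (1/2) × 113.5 = 56.75 mol → 7734 g
% yield = 5730 / 7734 × 100 = 74.09 %

74.1 %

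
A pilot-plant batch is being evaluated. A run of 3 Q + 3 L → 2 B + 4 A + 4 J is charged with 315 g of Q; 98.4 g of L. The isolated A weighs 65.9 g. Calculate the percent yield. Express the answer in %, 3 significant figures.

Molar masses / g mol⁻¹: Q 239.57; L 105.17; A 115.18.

n(Q) = 315.0 / 239.57 = 1.315 mol
n(L) = 98.40 / 105.17 = 0.9356 mol
n/ν for Q = 1.315/3 = 0.4383
n/ν for L = 0.9356/3 = 0.3119
Smallest n/ν is L → limiting reagent.
theoretical n(A) = (4/3) × 0.9356 = 1.247 mol → 143.6 g
% yield = 65.9 / 143.6 × 100 = 45.89 %

45.9 %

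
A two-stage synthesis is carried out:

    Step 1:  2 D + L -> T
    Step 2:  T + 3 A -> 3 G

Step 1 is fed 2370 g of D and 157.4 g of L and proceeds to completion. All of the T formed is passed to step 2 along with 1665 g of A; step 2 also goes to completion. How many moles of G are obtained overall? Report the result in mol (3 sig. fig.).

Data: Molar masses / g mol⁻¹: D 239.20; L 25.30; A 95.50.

Step 1:
n(D) = 2370 / 239.20 = 9.908 mol
n(L) = 157.4 / 25.30 = 6.221 mol
n/ν → D: 4.954, L: 6.221; D is limiting.
n(T) produced = (1/2) × 9.908 = 4.954 mol
Step 2:
n(T) available = 4.954 mol
n(A) = 1665 / 95.50 = 17.43 mol
n/ν → T: 4.954, A: 5.810; T is limiting.
n(G) = (3/1) × 4.954 = 14.86 mol

14.9 mol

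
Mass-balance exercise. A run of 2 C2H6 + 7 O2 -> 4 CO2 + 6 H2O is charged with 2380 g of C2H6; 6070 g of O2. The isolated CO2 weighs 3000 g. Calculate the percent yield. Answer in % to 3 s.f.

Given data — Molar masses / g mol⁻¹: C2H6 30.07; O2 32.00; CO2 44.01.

62.9 %

n(C2H6) = 2380 / 30.07 = 79.15 mol
n(O2) = 6070 / 32.00 = 189.7 mol
n/ν for C2H6 = 79.15/2 = 39.58
n/ν for O2 = 189.7/7 = 27.10
Smallest n/ν is O2 → limiting reagent.
theoretical n(CO2) = (4/7) × 189.7 = 108.4 mol → 4771 g
% yield = 3000 / 4771 × 100 = 62.88 %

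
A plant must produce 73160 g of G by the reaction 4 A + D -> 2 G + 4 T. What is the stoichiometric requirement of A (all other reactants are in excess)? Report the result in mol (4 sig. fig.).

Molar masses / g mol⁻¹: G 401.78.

364.2 mol

n(G) = 73160 / 401.78 = 182.1 mol
n(A) = (4/2) × 182.1 = 364.2 mol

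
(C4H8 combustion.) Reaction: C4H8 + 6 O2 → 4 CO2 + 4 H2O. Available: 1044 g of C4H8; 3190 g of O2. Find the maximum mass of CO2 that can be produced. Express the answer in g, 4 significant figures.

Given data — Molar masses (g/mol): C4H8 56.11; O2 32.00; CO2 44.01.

2925 g

n(C4H8) = 1044 / 56.11 = 18.61 mol
n(O2) = 3190 / 32.00 = 99.69 mol
n/ν for C4H8 = 18.61/1 = 18.61
n/ν for O2 = 99.69/6 = 16.62
Smallest n/ν is O2 → limiting reagent.
n(CO2) = (4/6) × 99.69 = 66.46 mol
mass = 66.46 × 44.01 = 2925 g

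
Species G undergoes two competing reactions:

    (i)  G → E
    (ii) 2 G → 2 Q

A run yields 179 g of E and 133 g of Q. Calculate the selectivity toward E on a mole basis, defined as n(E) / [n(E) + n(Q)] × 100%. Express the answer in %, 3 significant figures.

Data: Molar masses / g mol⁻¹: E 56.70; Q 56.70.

n(E) = 179 / 56.70 = 3.157 mol
n(Q) = 133 / 56.70 = 2.346 mol
selectivity = 3.157/(3.157+2.346) × 100 = 57.37 %

57.4 %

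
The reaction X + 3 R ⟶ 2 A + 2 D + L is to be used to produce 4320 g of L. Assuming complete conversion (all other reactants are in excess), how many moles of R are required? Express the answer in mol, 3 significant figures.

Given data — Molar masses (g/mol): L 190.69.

n(L) = 4320 / 190.69 = 22.65 mol
n(R) = (3/1) × 22.65 = 67.95 mol

68.0 mol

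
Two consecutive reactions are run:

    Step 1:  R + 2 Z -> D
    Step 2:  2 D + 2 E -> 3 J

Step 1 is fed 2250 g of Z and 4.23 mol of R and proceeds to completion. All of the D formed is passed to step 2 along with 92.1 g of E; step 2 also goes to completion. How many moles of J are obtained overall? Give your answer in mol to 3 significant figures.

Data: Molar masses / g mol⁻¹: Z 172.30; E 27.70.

Step 1:
n(Z) = 2250 / 172.30 = 13.06 mol
n(R) = 4.230 mol
n/ν for Z = 13.06/2 = 6.530
n/ν for R = 4.230/1 = 4.230
Smallest n/ν is R → limiting reagent.
n(D) produced = (1/1) × 4.230 = 4.230 mol
Step 2:
n(D) available = 4.230 mol
n(E) = 92.10 / 27.70 = 3.325 mol
n/ν for D = 4.230/2 = 2.115
n/ν for E = 3.325/2 = 1.663
Smallest n/ν is E → limiting reagent.
n(J) = (3/2) × 3.325 = 4.988 mol

4.99 mol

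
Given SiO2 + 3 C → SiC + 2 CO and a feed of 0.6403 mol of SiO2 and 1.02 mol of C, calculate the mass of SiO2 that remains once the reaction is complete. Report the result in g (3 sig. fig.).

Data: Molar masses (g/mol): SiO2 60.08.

n(SiO2) = 0.6403 mol
n(C) = 1.020 mol
n/ν for SiO2 = 0.6403/1 = 0.6403
n/ν for C = 1.020/3 = 0.3400
Smallest n/ν is C → limiting reagent.
SiO2 consumed = (1/3) × 1.020 = 0.3400 mol
SiO2 remaining = 0.6403 − 0.3400 = 0.3003 mol
mass = 0.3003 × 60.08 = 18.04 g

18.0 g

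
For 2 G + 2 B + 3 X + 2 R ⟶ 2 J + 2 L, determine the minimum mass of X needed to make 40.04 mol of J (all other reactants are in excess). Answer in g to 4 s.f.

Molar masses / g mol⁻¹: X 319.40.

n(J) = 40.04 mol
n(X) = (3/2) × 40.04 = 60.06 mol
mass = 60.06 × 319.40 = 19180 g

19180 g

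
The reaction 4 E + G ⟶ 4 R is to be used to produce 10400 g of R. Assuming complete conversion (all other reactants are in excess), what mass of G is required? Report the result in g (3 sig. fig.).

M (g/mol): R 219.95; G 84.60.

1000 g

n(R) = 10400 / 219.95 = 47.28 mol
n(G) = (1/4) × 47.28 = 11.82 mol
mass = 11.82 × 84.60 = 1000 g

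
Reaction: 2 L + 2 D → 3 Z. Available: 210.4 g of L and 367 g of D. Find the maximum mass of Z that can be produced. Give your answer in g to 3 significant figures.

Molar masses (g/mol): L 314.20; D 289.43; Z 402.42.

404 g

n(L) = 210.4 / 314.20 = 0.6696 mol
n(D) = 367.0 / 289.43 = 1.268 mol
n/ν for L = 0.6696/2 = 0.3348
n/ν for D = 1.268/2 = 0.6340
Smallest n/ν is L → limiting reagent.
n(Z) = (3/2) × 0.6696 = 1.004 mol
mass = 1.004 × 402.42 = 404.0 g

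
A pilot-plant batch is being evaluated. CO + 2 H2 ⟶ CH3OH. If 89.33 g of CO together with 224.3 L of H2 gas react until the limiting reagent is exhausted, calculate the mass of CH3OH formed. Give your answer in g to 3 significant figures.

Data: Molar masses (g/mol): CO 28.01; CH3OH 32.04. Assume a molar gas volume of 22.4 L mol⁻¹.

n(CO) = 89.33 / 28.01 = 3.189 mol
n(H2) = 224.3 / 22.4 = 10.01 mol
n/ν for CO = 3.189/1 = 3.189
n/ν for H2 = 10.01/2 = 5.005
Smallest n/ν is CO → limiting reagent.
n(CH3OH) = (1/1) × 3.189 = 3.189 mol
mass = 3.189 × 32.04 = 102.2 g

102 g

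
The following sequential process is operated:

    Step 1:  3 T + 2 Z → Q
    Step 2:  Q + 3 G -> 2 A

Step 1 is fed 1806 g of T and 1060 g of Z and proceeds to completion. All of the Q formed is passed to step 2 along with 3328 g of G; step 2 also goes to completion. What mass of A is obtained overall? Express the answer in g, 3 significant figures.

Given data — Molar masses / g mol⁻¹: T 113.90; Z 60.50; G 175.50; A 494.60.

5230 g

Step 1:
n(T) = 1806 / 113.90 = 15.86 mol
n(Z) = 1060 / 60.50 = 17.52 mol
n/ν for T = 15.86/3 = 5.287
n/ν for Z = 17.52/2 = 8.760
Smallest n/ν is T → limiting reagent.
n(Q) produced = (1/3) × 15.86 = 5.287 mol
Step 2:
n(Q) available = 5.287 mol
n(G) = 3328 / 175.50 = 18.96 mol
n/ν for Q = 5.287/1 = 5.287
n/ν for G = 18.96/3 = 6.320
Smallest n/ν is Q → limiting reagent.
n(A) = (2/1) × 5.287 = 10.57 mol
mass = 10.57 × 494.60 = 5228 g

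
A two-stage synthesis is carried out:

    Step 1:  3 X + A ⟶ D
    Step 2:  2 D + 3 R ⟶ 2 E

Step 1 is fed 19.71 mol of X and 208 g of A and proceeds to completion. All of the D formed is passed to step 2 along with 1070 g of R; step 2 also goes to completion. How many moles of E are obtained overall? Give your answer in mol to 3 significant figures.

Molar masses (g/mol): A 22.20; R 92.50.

6.57 mol

Step 1:
n(X) = 19.71 mol
n(A) = 208.0 / 22.20 = 9.369 mol
n/ν → X: 6.570, A: 9.369; X is limiting.
n(D) produced = (1/3) × 19.71 = 6.570 mol
Step 2:
n(D) available = 6.570 mol
n(R) = 1070 / 92.50 = 11.57 mol
n/ν → D: 3.285, R: 3.857; D is limiting.
n(E) = (2/2) × 6.570 = 6.570 mol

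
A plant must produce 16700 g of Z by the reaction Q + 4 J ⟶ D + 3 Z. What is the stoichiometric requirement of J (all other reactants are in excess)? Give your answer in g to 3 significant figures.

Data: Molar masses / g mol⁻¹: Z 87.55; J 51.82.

13200 g

n(Z) = 16700 / 87.55 = 190.7 mol
n(J) = (4/3) × 190.7 = 254.3 mol
mass = 254.3 × 51.82 = 13180 g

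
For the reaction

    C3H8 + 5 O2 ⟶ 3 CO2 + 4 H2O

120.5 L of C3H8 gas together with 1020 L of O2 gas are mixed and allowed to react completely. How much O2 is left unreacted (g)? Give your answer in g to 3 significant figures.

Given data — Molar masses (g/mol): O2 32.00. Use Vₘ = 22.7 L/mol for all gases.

589 g

n(C3H8) = 120.5 / 22.7 = 5.308 mol
n(O2) = 1020 / 22.7 = 44.93 mol
n/ν for C3H8 = 5.308/1 = 5.308
n/ν for O2 = 44.93/5 = 8.986
Smallest n/ν is C3H8 → limiting reagent.
O2 consumed = (5/1) × 5.308 = 26.54 mol
O2 remaining = 44.93 − 26.54 = 18.39 mol
mass = 18.39 × 32.00 = 588.5 g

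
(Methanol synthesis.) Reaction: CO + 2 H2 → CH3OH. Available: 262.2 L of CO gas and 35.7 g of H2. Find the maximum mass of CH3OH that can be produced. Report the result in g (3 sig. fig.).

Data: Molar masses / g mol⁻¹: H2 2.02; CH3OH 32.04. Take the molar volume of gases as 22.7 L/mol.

283 g

n(CO) = 262.2 / 22.7 = 11.55 mol
n(H2) = 35.70 / 2.02 = 17.67 mol
n/ν for CO = 11.55/1 = 11.55
n/ν for H2 = 17.67/2 = 8.835
Smallest n/ν is H2 → limiting reagent.
n(CH3OH) = (1/2) × 17.67 = 8.835 mol
mass = 8.835 × 32.04 = 283.1 g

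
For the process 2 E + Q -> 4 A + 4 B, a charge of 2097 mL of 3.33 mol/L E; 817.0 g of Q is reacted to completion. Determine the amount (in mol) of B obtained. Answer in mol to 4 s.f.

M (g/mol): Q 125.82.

13.97 mol

n(E) = 3.33 × 2097/1000 = 6.983 mol
n(Q) = 817.0 / 125.82 = 6.493 mol
n/ν for E = 6.983/2 = 3.492
n/ν for Q = 6.493/1 = 6.493
Smallest n/ν is E → limiting reagent.
n(B) = (4/2) × 6.983 = 13.97 mol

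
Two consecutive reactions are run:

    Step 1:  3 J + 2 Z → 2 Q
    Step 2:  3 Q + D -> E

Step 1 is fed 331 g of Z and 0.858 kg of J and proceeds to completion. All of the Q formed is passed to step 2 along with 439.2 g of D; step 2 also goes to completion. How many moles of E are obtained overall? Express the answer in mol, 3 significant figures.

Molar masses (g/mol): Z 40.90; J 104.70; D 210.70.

Step 1:
n(Z) = 331.0 / 40.90 = 8.093 mol
n(J) = 0.8580×1000 / 104.70 = 8.195 mol
n/ν for Z = 8.093/2 = 4.047
n/ν for J = 8.195/3 = 2.732
Smallest n/ν is J → limiting reagent.
n(Q) produced = (2/3) × 8.195 = 5.463 mol
Step 2:
n(Q) available = 5.463 mol
n(D) = 439.2 / 210.70 = 2.084 mol
n/ν for Q = 5.463/3 = 1.821
n/ν for D = 2.084/1 = 2.084
Smallest n/ν is Q → limiting reagent.
n(E) = (1/3) × 5.463 = 1.821 mol

1.82 mol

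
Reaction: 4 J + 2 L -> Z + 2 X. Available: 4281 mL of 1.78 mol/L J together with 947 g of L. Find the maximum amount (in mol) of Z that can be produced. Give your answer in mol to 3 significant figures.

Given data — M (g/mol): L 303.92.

1.56 mol

n(J) = 1.78 × 4281/1000 = 7.620 mol
n(L) = 947.0 / 303.92 = 3.116 mol
n/ν → J: 1.905, L: 1.558; L is limiting.
n(Z) = (1/2) × 3.116 = 1.558 mol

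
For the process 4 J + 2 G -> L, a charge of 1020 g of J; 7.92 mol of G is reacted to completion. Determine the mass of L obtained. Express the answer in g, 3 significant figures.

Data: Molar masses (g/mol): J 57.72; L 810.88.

n(J) = 1020 / 57.72 = 17.67 mol
n(G) = 7.920 mol
n/ν for J = 17.67/4 = 4.418
n/ν for G = 7.920/2 = 3.960
Smallest n/ν is G → limiting reagent.
n(L) = (1/2) × 7.920 = 3.960 mol
mass = 3.960 × 810.88 = 3211 g

3210 g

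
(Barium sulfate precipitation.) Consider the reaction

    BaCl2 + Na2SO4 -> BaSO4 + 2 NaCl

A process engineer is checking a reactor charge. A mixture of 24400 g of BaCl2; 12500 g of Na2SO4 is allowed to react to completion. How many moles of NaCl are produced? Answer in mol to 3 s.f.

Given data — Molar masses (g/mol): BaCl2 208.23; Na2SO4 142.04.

n(BaCl2) = 24400 / 208.23 = 117.2 mol
n(Na2SO4) = 12500 / 142.04 = 88.00 mol
n/ν for BaCl2 = 117.2/1 = 117.2
n/ν for Na2SO4 = 88.00/1 = 88.00
Smallest n/ν is Na2SO4 → limiting reagent.
n(NaCl) = (2/1) × 88.00 = 176.0 mol

176 mol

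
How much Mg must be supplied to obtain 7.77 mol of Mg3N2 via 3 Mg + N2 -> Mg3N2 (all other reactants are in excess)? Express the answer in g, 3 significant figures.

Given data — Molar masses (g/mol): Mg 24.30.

n(Mg3N2) = 7.770 mol
n(Mg) = (3/1) × 7.770 = 23.31 mol
mass = 23.31 × 24.30 = 566.4 g

566 g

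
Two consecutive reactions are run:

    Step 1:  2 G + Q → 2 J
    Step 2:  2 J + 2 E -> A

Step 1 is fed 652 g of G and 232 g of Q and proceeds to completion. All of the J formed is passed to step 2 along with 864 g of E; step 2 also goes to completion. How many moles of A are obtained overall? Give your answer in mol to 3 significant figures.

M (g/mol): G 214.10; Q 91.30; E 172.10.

1.52 mol

Step 1:
n(G) = 652.0 / 214.10 = 3.045 mol
n(Q) = 232.0 / 91.30 = 2.541 mol
n/ν for G = 3.045/2 = 1.523
n/ν for Q = 2.541/1 = 2.541
Smallest n/ν is G → limiting reagent.
n(J) produced = (2/2) × 3.045 = 3.045 mol
Step 2:
n(J) available = 3.045 mol
n(E) = 864.0 / 172.10 = 5.020 mol
n/ν for J = 3.045/2 = 1.523
n/ν for E = 5.020/2 = 2.510
Smallest n/ν is J → limiting reagent.
n(A) = (1/2) × 3.045 = 1.523 mol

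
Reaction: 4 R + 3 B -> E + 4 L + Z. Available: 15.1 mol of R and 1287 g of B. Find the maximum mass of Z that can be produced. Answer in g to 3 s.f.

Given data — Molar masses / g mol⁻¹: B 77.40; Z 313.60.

n(R) = 15.10 mol
n(B) = 1287 / 77.40 = 16.63 mol
n/ν for R = 15.10/4 = 3.775
n/ν for B = 16.63/3 = 5.543
Smallest n/ν is R → limiting reagent.
n(Z) = (1/4) × 15.10 = 3.775 mol
mass = 3.775 × 313.60 = 1184 g

1180 g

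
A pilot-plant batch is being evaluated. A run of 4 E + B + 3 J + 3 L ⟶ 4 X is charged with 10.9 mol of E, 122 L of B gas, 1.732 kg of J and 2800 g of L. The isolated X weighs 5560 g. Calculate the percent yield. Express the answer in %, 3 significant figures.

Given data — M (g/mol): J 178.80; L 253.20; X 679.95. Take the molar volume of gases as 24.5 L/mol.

75.0 %

n(E) = 10.90 mol
n(B) = 122.0 / 24.5 = 4.980 mol
n(J) = 1.732×1000 / 178.80 = 9.687 mol
n(L) = 2800 / 253.20 = 11.06 mol
n/ν for E = 10.90/4 = 2.725
n/ν for B = 4.980/1 = 4.980
n/ν for J = 9.687/3 = 3.229
n/ν for L = 11.06/3 = 3.687
Smallest n/ν is E → limiting reagent.
theoretical n(X) = (4/4) × 10.90 = 10.90 mol → 7411 g
% yield = 5560 / 7411 × 100 = 75.02 %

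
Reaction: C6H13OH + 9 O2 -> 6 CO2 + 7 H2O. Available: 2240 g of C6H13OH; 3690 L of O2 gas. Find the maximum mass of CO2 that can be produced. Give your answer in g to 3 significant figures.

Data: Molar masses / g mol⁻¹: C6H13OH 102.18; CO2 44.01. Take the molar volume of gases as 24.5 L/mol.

n(C6H13OH) = 2240 / 102.18 = 21.92 mol
n(O2) = 3690 / 24.5 = 150.6 mol
n/ν for C6H13OH = 21.92/1 = 21.92
n/ν for O2 = 150.6/9 = 16.73
Smallest n/ν is O2 → limiting reagent.
n(CO2) = (6/9) × 150.6 = 100.4 mol
mass = 100.4 × 44.01 = 4419 g

4420 g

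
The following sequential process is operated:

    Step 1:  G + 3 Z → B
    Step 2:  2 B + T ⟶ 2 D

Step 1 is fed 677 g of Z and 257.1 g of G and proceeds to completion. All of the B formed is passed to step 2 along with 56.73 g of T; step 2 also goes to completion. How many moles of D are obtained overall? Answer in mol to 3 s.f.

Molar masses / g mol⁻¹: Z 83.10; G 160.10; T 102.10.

Step 1:
n(Z) = 677.0 / 83.10 = 8.147 mol
n(G) = 257.1 / 160.10 = 1.606 mol
n/ν for Z = 8.147/3 = 2.716
n/ν for G = 1.606/1 = 1.606
Smallest n/ν is G → limiting reagent.
n(B) produced = (1/1) × 1.606 = 1.606 mol
Step 2:
n(B) available = 1.606 mol
n(T) = 56.73 / 102.10 = 0.5556 mol
n/ν for B = 1.606/2 = 0.8030
n/ν for T = 0.5556/1 = 0.5556
Smallest n/ν is T → limiting reagent.
n(D) = (2/1) × 0.5556 = 1.111 mol

1.11 mol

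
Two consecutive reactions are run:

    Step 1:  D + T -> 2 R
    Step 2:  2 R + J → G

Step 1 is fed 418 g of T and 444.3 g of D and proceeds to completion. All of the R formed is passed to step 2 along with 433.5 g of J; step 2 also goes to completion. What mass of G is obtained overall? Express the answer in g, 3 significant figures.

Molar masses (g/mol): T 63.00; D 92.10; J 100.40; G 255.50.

Step 1:
n(T) = 418.0 / 63.00 = 6.635 mol
n(D) = 444.3 / 92.10 = 4.824 mol
n/ν → T: 6.635, D: 4.824; D is limiting.
n(R) produced = (2/1) × 4.824 = 9.648 mol
Step 2:
n(R) available = 9.648 mol
n(J) = 433.5 / 100.40 = 4.318 mol
n/ν → R: 4.824, J: 4.318; J is limiting.
n(G) = (1/1) × 4.318 = 4.318 mol
mass = 4.318 × 255.50 = 1103 g

1100 g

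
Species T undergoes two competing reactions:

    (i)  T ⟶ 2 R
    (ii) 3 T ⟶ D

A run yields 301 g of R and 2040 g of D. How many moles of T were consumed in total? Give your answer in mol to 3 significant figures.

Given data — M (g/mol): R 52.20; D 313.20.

22.4 mol

n(R) = 301 / 52.20 = 5.766 mol
n(D) = 2040 / 313.20 = 6.513 mol
n(T) via (i) = (1/2)×5.766 = 2.883 mol
n(T) via (ii) = (3/1)×6.513 = 19.54 mol
total n(T) = 2.883 + 19.54 = 22.42 mol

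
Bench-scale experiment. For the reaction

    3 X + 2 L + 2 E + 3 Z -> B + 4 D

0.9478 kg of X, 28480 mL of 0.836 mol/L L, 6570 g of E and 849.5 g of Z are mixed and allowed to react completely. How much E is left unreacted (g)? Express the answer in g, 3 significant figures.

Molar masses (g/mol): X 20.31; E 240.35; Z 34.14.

2580 g

n(X) = 0.9478×1000 / 20.31 = 46.67 mol
n(L) = 0.836 × 28480/1000 = 23.81 mol
n(E) = 6570 / 240.35 = 27.34 mol
n(Z) = 849.5 / 34.14 = 24.88 mol
n/ν for X = 46.67/3 = 15.56
n/ν for L = 23.81/2 = 11.91
n/ν for E = 27.34/2 = 13.67
n/ν for Z = 24.88/3 = 8.293
Smallest n/ν is Z → limiting reagent.
E consumed = (2/3) × 24.88 = 16.59 mol
E remaining = 27.34 − 16.59 = 10.75 mol
mass = 10.75 × 240.35 = 2584 g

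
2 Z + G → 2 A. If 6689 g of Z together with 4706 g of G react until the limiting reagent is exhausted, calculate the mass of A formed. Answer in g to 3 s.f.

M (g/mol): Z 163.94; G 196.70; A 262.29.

10700 g

n(Z) = 6689 / 163.94 = 40.80 mol
n(G) = 4706 / 196.70 = 23.92 mol
n/ν → Z: 20.40, G: 23.92; Z is limiting.
n(A) = (2/2) × 40.80 = 40.80 mol
mass = 40.80 × 262.29 = 10700 g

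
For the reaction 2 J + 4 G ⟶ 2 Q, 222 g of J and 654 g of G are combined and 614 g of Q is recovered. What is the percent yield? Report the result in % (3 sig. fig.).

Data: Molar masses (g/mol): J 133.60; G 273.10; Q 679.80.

75.4 %

n(J) = 222.0 / 133.60 = 1.662 mol
n(G) = 654.0 / 273.10 = 2.395 mol
n/ν for J = 1.662/2 = 0.8310
n/ν for G = 2.395/4 = 0.5988
Smallest n/ν is G → limiting reagent.
theoretical n(Q) = (2/4) × 2.395 = 1.198 mol → 814.4 g
% yield = 614 / 814.4 × 100 = 75.39 %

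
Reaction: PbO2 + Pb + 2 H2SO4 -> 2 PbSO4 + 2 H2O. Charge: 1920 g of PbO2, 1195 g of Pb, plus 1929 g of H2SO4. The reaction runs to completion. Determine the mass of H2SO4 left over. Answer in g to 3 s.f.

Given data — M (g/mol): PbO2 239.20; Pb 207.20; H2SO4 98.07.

798 g

n(PbO2) = 1920 / 239.20 = 8.027 mol
n(Pb) = 1195 / 207.20 = 5.767 mol
n(H2SO4) = 1929 / 98.07 = 19.67 mol
n/ν for PbO2 = 8.027/1 = 8.027
n/ν for Pb = 5.767/1 = 5.767
n/ν for H2SO4 = 19.67/2 = 9.835
Smallest n/ν is Pb → limiting reagent.
H2SO4 consumed = (2/1) × 5.767 = 11.53 mol
H2SO4 remaining = 19.67 − 11.53 = 8.140 mol
mass = 8.140 × 98.07 = 798.3 g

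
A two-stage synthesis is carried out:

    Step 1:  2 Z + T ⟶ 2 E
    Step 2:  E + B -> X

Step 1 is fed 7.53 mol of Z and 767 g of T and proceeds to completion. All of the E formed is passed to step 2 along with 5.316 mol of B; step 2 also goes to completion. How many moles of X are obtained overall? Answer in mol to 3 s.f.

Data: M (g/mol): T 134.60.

5.32 mol

Step 1:
n(Z) = 7.530 mol
n(T) = 767.0 / 134.60 = 5.698 mol
n/ν → Z: 3.765, T: 5.698; Z is limiting.
n(E) produced = (2/2) × 7.530 = 7.530 mol
Step 2:
n(E) available = 7.530 mol
n(B) = 5.316 mol
n/ν → E: 7.530, B: 5.316; B is limiting.
n(X) = (1/1) × 5.316 = 5.316 mol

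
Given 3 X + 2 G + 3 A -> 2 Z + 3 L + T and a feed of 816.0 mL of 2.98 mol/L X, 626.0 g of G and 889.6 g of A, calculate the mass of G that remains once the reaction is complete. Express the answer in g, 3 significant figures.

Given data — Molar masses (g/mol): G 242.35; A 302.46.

233 g

n(X) = 2.98 × 816.0/1000 = 2.432 mol
n(G) = 626.0 / 242.35 = 2.583 mol
n(A) = 889.6 / 302.46 = 2.941 mol
n/ν for X = 2.432/3 = 0.8107
n/ν for G = 2.583/2 = 1.292
n/ν for A = 2.941/3 = 0.9803
Smallest n/ν is X → limiting reagent.
G consumed = (2/3) × 2.432 = 1.621 mol
G remaining = 2.583 − 1.621 = 0.9620 mol
mass = 0.9620 × 242.35 = 233.1 g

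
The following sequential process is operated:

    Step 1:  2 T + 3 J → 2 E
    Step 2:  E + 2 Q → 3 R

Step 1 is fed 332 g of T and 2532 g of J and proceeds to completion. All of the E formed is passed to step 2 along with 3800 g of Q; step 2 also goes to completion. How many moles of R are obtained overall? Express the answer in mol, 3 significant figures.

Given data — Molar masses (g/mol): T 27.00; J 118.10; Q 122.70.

Step 1:
n(T) = 332.0 / 27.00 = 12.30 mol
n(J) = 2532 / 118.10 = 21.44 mol
n/ν for T = 12.30/2 = 6.150
n/ν for J = 21.44/3 = 7.147
Smallest n/ν is T → limiting reagent.
n(E) produced = (2/2) × 12.30 = 12.30 mol
Step 2:
n(E) available = 12.30 mol
n(Q) = 3800 / 122.70 = 30.97 mol
n/ν for E = 12.30/1 = 12.30
n/ν for Q = 30.97/2 = 15.49
Smallest n/ν is E → limiting reagent.
n(R) = (3/1) × 12.30 = 36.90 mol

36.9 mol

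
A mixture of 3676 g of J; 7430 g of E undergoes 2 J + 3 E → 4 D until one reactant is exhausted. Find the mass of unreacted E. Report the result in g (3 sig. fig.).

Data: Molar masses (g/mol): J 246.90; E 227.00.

2360 g

n(J) = 3676 / 246.90 = 14.89 mol
n(E) = 7430 / 227.00 = 32.73 mol
n/ν for J = 14.89/2 = 7.445
n/ν for E = 32.73/3 = 10.91
Smallest n/ν is J → limiting reagent.
E consumed = (3/2) × 14.89 = 22.34 mol
E remaining = 32.73 − 22.34 = 10.39 mol
mass = 10.39 × 227.00 = 2359 g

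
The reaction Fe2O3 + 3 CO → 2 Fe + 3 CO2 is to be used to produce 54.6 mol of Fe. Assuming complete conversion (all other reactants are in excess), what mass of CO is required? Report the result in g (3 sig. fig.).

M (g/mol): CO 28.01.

2290 g

n(Fe) = 54.60 mol
n(CO) = (3/2) × 54.60 = 81.90 mol
mass = 81.90 × 28.01 = 2294 g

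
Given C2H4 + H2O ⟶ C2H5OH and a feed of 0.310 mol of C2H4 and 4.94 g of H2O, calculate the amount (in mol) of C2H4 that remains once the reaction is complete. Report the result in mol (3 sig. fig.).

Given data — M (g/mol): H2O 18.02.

n(C2H4) = 0.3100 mol
n(H2O) = 4.940 / 18.02 = 0.2741 mol
n/ν for C2H4 = 0.3100/1 = 0.3100
n/ν for H2O = 0.2741/1 = 0.2741
Smallest n/ν is H2O → limiting reagent.
C2H4 consumed = (1/1) × 0.2741 = 0.2741 mol
C2H4 remaining = 0.3100 − 0.2741 = 0.03590 mol

0.0359 mol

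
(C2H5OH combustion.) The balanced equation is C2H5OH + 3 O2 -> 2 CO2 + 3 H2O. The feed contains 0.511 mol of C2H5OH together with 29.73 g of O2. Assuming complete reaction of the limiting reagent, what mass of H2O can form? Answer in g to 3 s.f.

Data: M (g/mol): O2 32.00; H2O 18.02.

16.7 g

n(C2H5OH) = 0.5110 mol
n(O2) = 29.73 / 32.00 = 0.9291 mol
n/ν for C2H5OH = 0.5110/1 = 0.5110
n/ν for O2 = 0.9291/3 = 0.3097
Smallest n/ν is O2 → limiting reagent.
n(H2O) = (3/3) × 0.9291 = 0.9291 mol
mass = 0.9291 × 18.02 = 16.74 g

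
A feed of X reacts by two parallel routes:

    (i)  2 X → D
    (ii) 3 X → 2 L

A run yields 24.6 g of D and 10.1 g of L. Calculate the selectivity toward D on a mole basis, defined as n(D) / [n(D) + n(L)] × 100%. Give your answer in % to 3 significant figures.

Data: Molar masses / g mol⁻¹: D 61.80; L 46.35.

n(D) = 24.6 / 61.80 = 0.3981 mol
n(L) = 10.1 / 46.35 = 0.2179 mol
selectivity = 0.3981/(0.3981+0.2179) × 100 = 64.63 %

64.6 %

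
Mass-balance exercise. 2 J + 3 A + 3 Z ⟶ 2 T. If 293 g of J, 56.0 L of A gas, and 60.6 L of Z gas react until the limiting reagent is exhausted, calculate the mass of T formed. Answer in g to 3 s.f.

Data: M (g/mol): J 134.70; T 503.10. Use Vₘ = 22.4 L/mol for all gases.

839 g

n(J) = 293.0 / 134.70 = 2.175 mol
n(A) = 56.00 / 22.4 = 2.500 mol
n(Z) = 60.60 / 22.4 = 2.705 mol
n/ν for J = 2.175/2 = 1.088
n/ν for A = 2.500/3 = 0.8333
n/ν for Z = 2.705/3 = 0.9017
Smallest n/ν is A → limiting reagent.
n(T) = (2/3) × 2.500 = 1.667 mol
mass = 1.667 × 503.10 = 838.7 g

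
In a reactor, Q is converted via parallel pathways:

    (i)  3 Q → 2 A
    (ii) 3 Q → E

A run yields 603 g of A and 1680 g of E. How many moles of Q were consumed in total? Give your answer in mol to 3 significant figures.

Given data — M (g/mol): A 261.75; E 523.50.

n(A) = 603 / 261.75 = 2.304 mol
n(E) = 1680 / 523.50 = 3.209 mol
n(Q) via (i) = (3/2)×2.304 = 3.456 mol
n(Q) via (ii) = (3/1)×3.209 = 9.627 mol
total n(Q) = 3.456 + 9.627 = 13.08 mol

13.1 mol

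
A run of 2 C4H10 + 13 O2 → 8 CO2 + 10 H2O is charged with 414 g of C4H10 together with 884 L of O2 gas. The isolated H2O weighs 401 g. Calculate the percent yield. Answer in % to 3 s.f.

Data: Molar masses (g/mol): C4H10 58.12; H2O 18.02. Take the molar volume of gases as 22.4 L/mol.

73.3 %

n(C4H10) = 414.0 / 58.12 = 7.123 mol
n(O2) = 884.0 / 22.4 = 39.46 mol
n/ν for C4H10 = 7.123/2 = 3.562
n/ν for O2 = 39.46/13 = 3.035
Smallest n/ν is O2 → limiting reagent.
theoretical n(H2O) = (10/13) × 39.46 = 30.35 mol → 546.9 g
% yield = 401 / 546.9 × 100 = 73.32 %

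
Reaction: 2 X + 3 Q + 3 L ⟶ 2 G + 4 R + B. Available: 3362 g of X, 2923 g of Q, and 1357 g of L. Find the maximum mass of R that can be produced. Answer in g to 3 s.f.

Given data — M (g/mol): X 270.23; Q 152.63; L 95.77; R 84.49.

n(X) = 3362 / 270.23 = 12.44 mol
n(Q) = 2923 / 152.63 = 19.15 mol
n(L) = 1357 / 95.77 = 14.17 mol
n/ν for X = 12.44/2 = 6.220
n/ν for Q = 19.15/3 = 6.383
n/ν for L = 14.17/3 = 4.723
Smallest n/ν is L → limiting reagent.
n(R) = (4/3) × 14.17 = 18.89 mol
mass = 18.89 × 84.49 = 1596 g

1600 g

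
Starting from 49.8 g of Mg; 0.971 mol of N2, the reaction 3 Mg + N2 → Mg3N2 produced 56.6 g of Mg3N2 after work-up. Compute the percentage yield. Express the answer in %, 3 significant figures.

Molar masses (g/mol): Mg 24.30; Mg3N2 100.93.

n(Mg) = 49.80 / 24.30 = 2.049 mol
n(N2) = 0.9710 mol
n/ν for Mg = 2.049/3 = 0.6830
n/ν for N2 = 0.9710/1 = 0.9710
Smallest n/ν is Mg → limiting reagent.
theoretical n(Mg3N2) = (1/3) × 2.049 = 0.6830 mol → 68.94 g
% yield = 56.6 / 68.94 × 100 = 82.10 %

82.1 %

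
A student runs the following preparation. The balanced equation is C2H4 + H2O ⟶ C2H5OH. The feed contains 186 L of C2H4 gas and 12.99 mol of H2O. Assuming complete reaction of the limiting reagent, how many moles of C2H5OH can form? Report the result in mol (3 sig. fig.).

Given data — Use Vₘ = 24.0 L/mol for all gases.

7.75 mol

n(C2H4) = 186.0 / 24.0 = 7.750 mol
n(H2O) = 12.99 mol
n/ν for C2H4 = 7.750/1 = 7.750
n/ν for H2O = 12.99/1 = 12.99
Smallest n/ν is C2H4 → limiting reagent.
n(C2H5OH) = (1/1) × 7.750 = 7.750 mol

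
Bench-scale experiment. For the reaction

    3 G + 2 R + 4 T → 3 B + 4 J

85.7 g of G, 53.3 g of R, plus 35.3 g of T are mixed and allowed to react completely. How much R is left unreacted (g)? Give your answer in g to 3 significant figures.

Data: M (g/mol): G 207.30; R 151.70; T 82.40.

n(G) = 85.70 / 207.30 = 0.4134 mol
n(R) = 53.30 / 151.70 = 0.3514 mol
n(T) = 35.30 / 82.40 = 0.4284 mol
n/ν for G = 0.4134/3 = 0.1378
n/ν for R = 0.3514/2 = 0.1757
n/ν for T = 0.4284/4 = 0.1071
Smallest n/ν is T → limiting reagent.
R consumed = (2/4) × 0.4284 = 0.2142 mol
R remaining = 0.3514 − 0.2142 = 0.1372 mol
mass = 0.1372 × 151.70 = 20.81 g

20.8 g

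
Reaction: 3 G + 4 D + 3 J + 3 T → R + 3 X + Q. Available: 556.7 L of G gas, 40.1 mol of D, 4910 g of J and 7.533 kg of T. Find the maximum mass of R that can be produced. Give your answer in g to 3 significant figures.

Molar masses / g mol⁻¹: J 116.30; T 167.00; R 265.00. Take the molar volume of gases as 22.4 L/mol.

2200 g

n(G) = 556.7 / 22.4 = 24.85 mol
n(D) = 40.10 mol
n(J) = 4910 / 116.30 = 42.22 mol
n(T) = 7.533×1000 / 167.00 = 45.11 mol
n/ν → G: 8.283, D: 10.03, J: 14.07, T: 15.04; G is limiting.
n(R) = (1/3) × 24.85 = 8.283 mol
mass = 8.283 × 265.00 = 2195 g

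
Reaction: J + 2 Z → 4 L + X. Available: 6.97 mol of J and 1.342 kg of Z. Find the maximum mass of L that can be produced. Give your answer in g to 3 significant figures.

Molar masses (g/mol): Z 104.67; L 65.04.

n(J) = 6.970 mol
n(Z) = 1.342×1000 / 104.67 = 12.82 mol
n/ν for J = 6.970/1 = 6.970
n/ν for Z = 12.82/2 = 6.410
Smallest n/ν is Z → limiting reagent.
n(L) = (4/2) × 12.82 = 25.64 mol
mass = 25.64 × 65.04 = 1668 g

1670 g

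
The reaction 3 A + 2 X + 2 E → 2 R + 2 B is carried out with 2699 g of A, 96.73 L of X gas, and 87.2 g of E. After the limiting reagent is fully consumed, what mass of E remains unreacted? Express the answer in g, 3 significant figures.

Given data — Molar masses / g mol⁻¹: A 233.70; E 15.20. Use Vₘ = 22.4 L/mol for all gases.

21.6 g

n(A) = 2699 / 233.70 = 11.55 mol
n(X) = 96.73 / 22.4 = 4.318 mol
n(E) = 87.20 / 15.20 = 5.737 mol
n/ν for A = 11.55/3 = 3.850
n/ν for X = 4.318/2 = 2.159
n/ν for E = 5.737/2 = 2.869
Smallest n/ν is X → limiting reagent.
E consumed = (2/2) × 4.318 = 4.318 mol
E remaining = 5.737 − 4.318 = 1.419 mol
mass = 1.419 × 15.20 = 21.57 g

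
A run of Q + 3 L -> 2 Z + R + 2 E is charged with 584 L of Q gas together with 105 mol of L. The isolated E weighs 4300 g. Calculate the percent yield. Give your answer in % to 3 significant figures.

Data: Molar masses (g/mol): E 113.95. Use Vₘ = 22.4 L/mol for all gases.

n(Q) = 584.0 / 22.4 = 26.07 mol
n(L) = 105.0 mol
n/ν for Q = 26.07/1 = 26.07
n/ν for L = 105.0/3 = 35.00
Smallest n/ν is Q → limiting reagent.
theoretical n(E) = (2/1) × 26.07 = 52.14 mol → 5941 g
% yield = 4300 / 5941 × 100 = 72.38 %

72.4 %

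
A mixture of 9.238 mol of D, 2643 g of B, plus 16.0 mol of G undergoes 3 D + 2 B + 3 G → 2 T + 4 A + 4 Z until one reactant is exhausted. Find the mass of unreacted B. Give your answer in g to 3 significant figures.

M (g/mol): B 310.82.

n(D) = 9.238 mol
n(B) = 2643 / 310.82 = 8.503 mol
n(G) = 16.00 mol
n/ν → D: 3.079, B: 4.252, G: 5.333; D is limiting.
B consumed = (2/3) × 9.238 = 6.159 mol
B remaining = 8.503 − 6.159 = 2.344 mol
mass = 2.344 × 310.82 = 728.6 g

729 g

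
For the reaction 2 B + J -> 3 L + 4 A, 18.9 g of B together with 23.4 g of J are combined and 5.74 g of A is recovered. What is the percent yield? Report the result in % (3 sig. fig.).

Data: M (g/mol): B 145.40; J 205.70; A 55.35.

n(B) = 18.90 / 145.40 = 0.1300 mol
n(J) = 23.40 / 205.70 = 0.1138 mol
n/ν → B: 0.06500, J: 0.1138; B is limiting.
theoretical n(A) = (4/2) × 0.1300 = 0.2600 mol → 14.39 g
% yield = 5.74 / 14.39 × 100 = 39.89 %

39.9 %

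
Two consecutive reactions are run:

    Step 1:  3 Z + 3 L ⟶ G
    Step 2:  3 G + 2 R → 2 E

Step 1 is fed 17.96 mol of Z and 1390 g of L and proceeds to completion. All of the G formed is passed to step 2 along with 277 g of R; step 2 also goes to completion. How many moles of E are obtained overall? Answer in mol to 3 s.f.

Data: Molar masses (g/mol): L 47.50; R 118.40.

Step 1:
n(Z) = 17.96 mol
n(L) = 1390 / 47.50 = 29.26 mol
n/ν → Z: 5.987, L: 9.753; Z is limiting.
n(G) produced = (1/3) × 17.96 = 5.987 mol
Step 2:
n(G) available = 5.987 mol
n(R) = 277.0 / 118.40 = 2.340 mol
n/ν → G: 1.996, R: 1.170; R is limiting.
n(E) = (2/2) × 2.340 = 2.340 mol

2.34 mol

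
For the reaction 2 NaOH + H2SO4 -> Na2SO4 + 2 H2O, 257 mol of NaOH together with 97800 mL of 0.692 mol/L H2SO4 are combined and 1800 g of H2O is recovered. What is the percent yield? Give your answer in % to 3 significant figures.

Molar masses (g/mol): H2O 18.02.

73.8 %

n(NaOH) = 257.0 mol
n(H2SO4) = 0.692 × 97800/1000 = 67.68 mol
n/ν for NaOH = 257.0/2 = 128.5
n/ν for H2SO4 = 67.68/1 = 67.68
Smallest n/ν is H2SO4 → limiting reagent.
theoretical n(H2O) = (2/1) × 67.68 = 135.4 mol → 2440 g
% yield = 1800 / 2440 × 100 = 73.77 %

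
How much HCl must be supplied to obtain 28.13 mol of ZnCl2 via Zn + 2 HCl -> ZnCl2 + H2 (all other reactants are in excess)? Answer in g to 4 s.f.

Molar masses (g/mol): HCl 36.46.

n(ZnCl2) = 28.13 mol
n(HCl) = (2/1) × 28.13 = 56.26 mol
mass = 56.26 × 36.46 = 2051 g

2051 g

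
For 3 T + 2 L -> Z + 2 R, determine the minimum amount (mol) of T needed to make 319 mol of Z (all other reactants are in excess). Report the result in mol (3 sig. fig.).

957 mol

n(Z) = 319.0 mol
n(T) = (3/1) × 319.0 = 957.0 mol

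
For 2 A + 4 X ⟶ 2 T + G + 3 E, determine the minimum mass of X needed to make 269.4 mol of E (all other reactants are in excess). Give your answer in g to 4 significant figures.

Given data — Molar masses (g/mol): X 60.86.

21860 g

n(E) = 269.4 mol
n(X) = (4/3) × 269.4 = 359.2 mol
mass = 359.2 × 60.86 = 21860 g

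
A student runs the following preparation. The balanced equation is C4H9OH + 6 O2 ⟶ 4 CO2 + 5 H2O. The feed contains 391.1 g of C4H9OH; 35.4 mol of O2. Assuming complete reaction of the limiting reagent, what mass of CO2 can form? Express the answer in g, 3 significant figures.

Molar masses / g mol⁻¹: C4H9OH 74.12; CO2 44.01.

929 g

n(C4H9OH) = 391.1 / 74.12 = 5.277 mol
n(O2) = 35.40 mol
n/ν for C4H9OH = 5.277/1 = 5.277
n/ν for O2 = 35.40/6 = 5.900
Smallest n/ν is C4H9OH → limiting reagent.
n(CO2) = (4/1) × 5.277 = 21.11 mol
mass = 21.11 × 44.01 = 929.1 g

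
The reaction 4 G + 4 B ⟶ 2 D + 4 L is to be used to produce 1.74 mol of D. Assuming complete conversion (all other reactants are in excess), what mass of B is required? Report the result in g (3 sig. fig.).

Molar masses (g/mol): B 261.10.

909 g

n(D) = 1.740 mol
n(B) = (4/2) × 1.740 = 3.480 mol
mass = 3.480 × 261.10 = 908.6 g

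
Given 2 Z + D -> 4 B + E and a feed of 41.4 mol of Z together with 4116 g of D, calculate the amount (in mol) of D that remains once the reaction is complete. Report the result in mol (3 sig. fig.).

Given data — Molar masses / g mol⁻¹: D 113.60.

15.5 mol

n(Z) = 41.40 mol
n(D) = 4116 / 113.60 = 36.23 mol
n/ν for Z = 41.40/2 = 20.70
n/ν for D = 36.23/1 = 36.23
Smallest n/ν is Z → limiting reagent.
D consumed = (1/2) × 41.40 = 20.70 mol
D remaining = 36.23 − 20.70 = 15.53 mol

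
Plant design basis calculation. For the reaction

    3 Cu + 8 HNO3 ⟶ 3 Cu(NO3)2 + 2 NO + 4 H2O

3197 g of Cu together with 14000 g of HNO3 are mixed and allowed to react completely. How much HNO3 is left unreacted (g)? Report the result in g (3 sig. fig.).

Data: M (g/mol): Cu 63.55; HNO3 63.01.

n(Cu) = 3197 / 63.55 = 50.31 mol
n(HNO3) = 14000 / 63.01 = 222.2 mol
n/ν for Cu = 50.31/3 = 16.77
n/ν for HNO3 = 222.2/8 = 27.78
Smallest n/ν is Cu → limiting reagent.
HNO3 consumed = (8/3) × 50.31 = 134.2 mol
HNO3 remaining = 222.2 − 134.2 = 88.00 mol
mass = 88.00 × 63.01 = 5545 g

5550 g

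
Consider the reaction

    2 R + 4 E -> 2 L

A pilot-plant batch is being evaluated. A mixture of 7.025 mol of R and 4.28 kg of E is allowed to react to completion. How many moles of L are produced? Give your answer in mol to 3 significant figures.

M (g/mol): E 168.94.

n(R) = 7.025 mol
n(E) = 4.280×1000 / 168.94 = 25.33 mol
n/ν for R = 7.025/2 = 3.513
n/ν for E = 25.33/4 = 6.333
Smallest n/ν is R → limiting reagent.
n(L) = (2/2) × 7.025 = 7.025 mol

7.03 mol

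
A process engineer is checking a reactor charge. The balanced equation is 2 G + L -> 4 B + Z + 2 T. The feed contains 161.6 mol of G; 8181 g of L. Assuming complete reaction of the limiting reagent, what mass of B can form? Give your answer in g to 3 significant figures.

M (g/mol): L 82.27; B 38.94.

n(G) = 161.6 mol
n(L) = 8181 / 82.27 = 99.44 mol
n/ν → G: 80.80, L: 99.44; G is limiting.
n(B) = (4/2) × 161.6 = 323.2 mol
mass = 323.2 × 38.94 = 12590 g

12600 g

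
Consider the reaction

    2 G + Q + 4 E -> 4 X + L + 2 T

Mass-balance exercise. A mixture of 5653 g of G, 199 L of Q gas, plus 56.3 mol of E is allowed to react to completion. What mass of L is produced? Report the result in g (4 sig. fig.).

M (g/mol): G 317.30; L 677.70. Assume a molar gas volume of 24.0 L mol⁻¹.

n(G) = 5653 / 317.30 = 17.82 mol
n(Q) = 199.0 / 24.0 = 8.292 mol
n(E) = 56.30 mol
n/ν for G = 17.82/2 = 8.910
n/ν for Q = 8.292/1 = 8.292
n/ν for E = 56.30/4 = 14.08
Smallest n/ν is Q → limiting reagent.
n(L) = (1/1) × 8.292 = 8.292 mol
mass = 8.292 × 677.70 = 5619 g

5619 g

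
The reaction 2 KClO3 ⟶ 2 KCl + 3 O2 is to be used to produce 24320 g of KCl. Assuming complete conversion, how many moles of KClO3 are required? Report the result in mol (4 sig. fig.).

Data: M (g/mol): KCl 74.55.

326.2 mol

n(KCl) = 24320 / 74.55 = 326.2 mol
n(KClO3) = (2/2) × 326.2 = 326.2 mol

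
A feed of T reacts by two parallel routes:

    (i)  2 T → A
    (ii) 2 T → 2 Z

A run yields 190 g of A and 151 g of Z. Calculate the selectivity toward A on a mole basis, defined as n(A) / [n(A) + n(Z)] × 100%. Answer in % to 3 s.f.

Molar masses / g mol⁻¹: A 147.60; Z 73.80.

n(A) = 190 / 147.60 = 1.287 mol
n(Z) = 151 / 73.80 = 2.046 mol
selectivity = 1.287/(1.287+2.046) × 100 = 38.61 %

38.6 %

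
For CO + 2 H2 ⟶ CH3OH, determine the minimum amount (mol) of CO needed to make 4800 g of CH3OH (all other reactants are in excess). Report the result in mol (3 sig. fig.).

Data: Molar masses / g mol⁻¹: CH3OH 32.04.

n(CH3OH) = 4800 / 32.04 = 149.8 mol
n(CO) = (1/1) × 149.8 = 149.8 mol

150 mol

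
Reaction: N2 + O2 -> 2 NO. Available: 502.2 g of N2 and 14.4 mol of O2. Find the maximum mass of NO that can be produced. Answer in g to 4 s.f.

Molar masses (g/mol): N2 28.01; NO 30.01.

n(N2) = 502.2 / 28.01 = 17.93 mol
n(O2) = 14.40 mol
n/ν for N2 = 17.93/1 = 17.93
n/ν for O2 = 14.40/1 = 14.40
Smallest n/ν is O2 → limiting reagent.
n(NO) = (2/1) × 14.40 = 28.80 mol
mass = 28.80 × 30.01 = 864.3 g

864.3 g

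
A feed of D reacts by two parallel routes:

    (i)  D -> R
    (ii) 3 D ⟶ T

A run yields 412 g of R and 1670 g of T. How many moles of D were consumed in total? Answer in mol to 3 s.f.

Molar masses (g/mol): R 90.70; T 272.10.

23.0 mol

n(R) = 412 / 90.70 = 4.542 mol
n(T) = 1670 / 272.10 = 6.137 mol
n(D) via (i) = (1/1)×4.542 = 4.542 mol
n(D) via (ii) = (3/1)×6.137 = 18.41 mol
total n(D) = 4.542 + 18.41 = 22.95 mol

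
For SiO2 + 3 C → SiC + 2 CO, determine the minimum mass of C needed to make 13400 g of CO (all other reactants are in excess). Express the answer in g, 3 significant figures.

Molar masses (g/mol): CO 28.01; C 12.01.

n(CO) = 13400 / 28.01 = 478.4 mol
n(C) = (3/2) × 478.4 = 717.6 mol
mass = 717.6 × 12.01 = 8618 g

8620 g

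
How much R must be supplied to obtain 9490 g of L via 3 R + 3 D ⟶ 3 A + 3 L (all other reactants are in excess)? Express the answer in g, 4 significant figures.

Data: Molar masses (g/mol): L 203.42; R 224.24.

10460 g

n(L) = 9490 / 203.42 = 46.65 mol
n(R) = (3/3) × 46.65 = 46.65 mol
mass = 46.65 × 224.24 = 10460 g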